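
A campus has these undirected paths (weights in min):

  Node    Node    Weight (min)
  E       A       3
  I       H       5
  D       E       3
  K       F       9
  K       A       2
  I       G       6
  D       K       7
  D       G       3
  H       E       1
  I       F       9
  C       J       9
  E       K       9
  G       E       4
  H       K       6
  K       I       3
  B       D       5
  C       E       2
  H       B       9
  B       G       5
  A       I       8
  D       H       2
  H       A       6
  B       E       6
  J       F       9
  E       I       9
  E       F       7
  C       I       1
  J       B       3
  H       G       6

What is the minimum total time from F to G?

11 min

Running Dijkstra from F:
F: 0
E: 7  (via F)
H: 8  (via E)
C: 9  (via E)
I: 9  (via F)
J: 9  (via F)
K: 9  (via F)
A: 10  (via E)
D: 10  (via E)
G: 11  (via E)
Shortest route: F → E → G = 11 min.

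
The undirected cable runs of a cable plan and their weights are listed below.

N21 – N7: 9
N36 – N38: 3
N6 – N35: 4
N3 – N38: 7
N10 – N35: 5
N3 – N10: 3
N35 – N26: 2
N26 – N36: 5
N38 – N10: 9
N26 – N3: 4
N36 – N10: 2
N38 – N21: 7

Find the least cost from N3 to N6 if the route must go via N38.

Shortest N3→N38: N3 → N38 = 7
Best N38 to N6: N38 → N36 → N10 → N35 → N6 costing 14
Total via N38: 7 + 14 = 21.

21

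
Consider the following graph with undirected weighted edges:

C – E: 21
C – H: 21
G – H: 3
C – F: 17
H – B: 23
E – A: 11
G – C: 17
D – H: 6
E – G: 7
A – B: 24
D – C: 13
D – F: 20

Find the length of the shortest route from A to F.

Candidate routes:
A–E–G–H–D–F: 11+7+3+6+20 = 47
A–E–C–F: 11+21+17 = 49
Cheapest is A–E–G–H–D–F at 47.

47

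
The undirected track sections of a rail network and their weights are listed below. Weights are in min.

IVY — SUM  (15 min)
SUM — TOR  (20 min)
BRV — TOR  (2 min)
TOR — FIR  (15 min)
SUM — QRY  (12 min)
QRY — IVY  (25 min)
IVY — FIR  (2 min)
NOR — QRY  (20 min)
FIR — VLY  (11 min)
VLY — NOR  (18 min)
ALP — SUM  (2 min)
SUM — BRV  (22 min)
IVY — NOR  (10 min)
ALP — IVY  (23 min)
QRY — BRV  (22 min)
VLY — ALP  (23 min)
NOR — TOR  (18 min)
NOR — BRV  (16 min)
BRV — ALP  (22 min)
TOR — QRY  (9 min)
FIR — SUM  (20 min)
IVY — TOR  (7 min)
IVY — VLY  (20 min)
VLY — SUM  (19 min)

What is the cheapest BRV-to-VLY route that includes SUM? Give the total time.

Best BRV to SUM: BRV → SUM costing 22
Shortest SUM→VLY: SUM → VLY = 19
Total via SUM: 22 + 19 = 41 min.

41 min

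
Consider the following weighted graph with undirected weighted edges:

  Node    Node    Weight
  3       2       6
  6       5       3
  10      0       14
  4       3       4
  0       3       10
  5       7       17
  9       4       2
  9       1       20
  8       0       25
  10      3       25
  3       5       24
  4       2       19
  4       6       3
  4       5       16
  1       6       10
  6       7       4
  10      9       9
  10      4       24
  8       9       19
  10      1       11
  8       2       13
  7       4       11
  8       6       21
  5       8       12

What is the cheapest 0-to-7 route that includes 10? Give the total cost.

Shortest 0→10: 0 → 10 = 14
Best 10 to 7: 10 → 9 → 4 → 6 → 7 costing 18
Total via 10: 14 + 18 = 32.

32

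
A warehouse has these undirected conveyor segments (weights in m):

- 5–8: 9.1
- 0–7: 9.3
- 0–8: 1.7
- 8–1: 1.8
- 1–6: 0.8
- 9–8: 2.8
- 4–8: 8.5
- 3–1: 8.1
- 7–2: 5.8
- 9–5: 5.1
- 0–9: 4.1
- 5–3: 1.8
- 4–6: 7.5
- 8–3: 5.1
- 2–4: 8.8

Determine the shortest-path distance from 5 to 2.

Shortest distances from 5:
5: 0
3: 1.8  (via 5)
9: 5.1  (via 5)
8: 6.9  (via 3)
0: 8.6  (via 8)
1: 8.7  (via 8)
6: 9.5  (via 1)
4: 15.4  (via 8)
7: 17.9  (via 0)
2: 23.7  (via 7)
Shortest route: 5–3–8–0–7–2 = 23.7 m.

23.7 m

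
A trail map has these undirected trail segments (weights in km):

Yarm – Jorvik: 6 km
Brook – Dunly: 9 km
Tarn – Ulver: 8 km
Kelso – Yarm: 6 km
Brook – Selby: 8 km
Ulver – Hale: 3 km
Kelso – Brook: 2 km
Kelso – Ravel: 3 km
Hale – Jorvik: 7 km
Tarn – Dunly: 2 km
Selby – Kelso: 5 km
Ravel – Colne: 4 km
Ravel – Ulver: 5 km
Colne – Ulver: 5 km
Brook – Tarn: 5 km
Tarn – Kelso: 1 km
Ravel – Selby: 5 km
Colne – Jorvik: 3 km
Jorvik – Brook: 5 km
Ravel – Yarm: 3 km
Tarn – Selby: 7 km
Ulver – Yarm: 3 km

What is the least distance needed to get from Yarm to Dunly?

Running Dijkstra from Yarm:
Yarm: 0
Ulver: 3  (via Yarm)
Ravel: 3  (via Yarm)
Kelso: 6  (via Yarm)
Jorvik: 6  (via Yarm)
Hale: 6  (via Ulver)
Tarn: 7  (via Kelso)
Colne: 7  (via Ravel)
Brook: 8  (via Kelso)
Selby: 8  (via Ravel)
Dunly: 9  (via Tarn)
Shortest route: Yarm → Kelso → Tarn → Dunly = 9 km.

9 km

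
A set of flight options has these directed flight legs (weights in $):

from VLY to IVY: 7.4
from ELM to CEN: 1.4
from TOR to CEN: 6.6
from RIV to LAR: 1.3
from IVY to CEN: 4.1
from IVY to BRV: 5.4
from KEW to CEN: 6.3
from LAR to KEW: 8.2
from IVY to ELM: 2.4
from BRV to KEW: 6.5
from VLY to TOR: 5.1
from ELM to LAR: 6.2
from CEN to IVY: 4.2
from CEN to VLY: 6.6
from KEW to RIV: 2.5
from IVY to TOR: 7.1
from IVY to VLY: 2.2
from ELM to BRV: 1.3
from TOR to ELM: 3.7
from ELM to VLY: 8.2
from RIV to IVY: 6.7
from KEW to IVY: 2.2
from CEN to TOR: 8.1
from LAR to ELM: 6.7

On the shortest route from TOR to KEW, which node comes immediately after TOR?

ELM

Enumerating some paths:
TOR–ELM–LAR–KEW: 3.7+6.2+8.2 = 18.1
TOR–ELM–BRV–KEW: 3.7+1.3+6.5 = 11.5
TOR–CEN–IVY–ELM–BRV–KEW: 6.6+4.2+2.4+1.3+6.5 = 21
Cheapest is TOR–ELM–BRV–KEW at $11.5.
So from TOR the first move is to ELM.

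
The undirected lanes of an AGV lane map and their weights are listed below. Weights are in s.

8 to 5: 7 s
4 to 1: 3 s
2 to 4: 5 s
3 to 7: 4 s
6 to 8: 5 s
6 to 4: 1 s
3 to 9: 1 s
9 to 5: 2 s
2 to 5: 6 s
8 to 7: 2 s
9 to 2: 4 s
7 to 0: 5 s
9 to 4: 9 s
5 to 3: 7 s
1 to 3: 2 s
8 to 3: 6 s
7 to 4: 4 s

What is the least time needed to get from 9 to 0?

10 s

Settle nodes by increasing distance from 9:
9: 0
3: 1  (via 9)
5: 2  (via 9)
1: 3  (via 3)
2: 4  (via 9)
7: 5  (via 3)
4: 6  (via 1)
6: 7  (via 4)
8: 7  (via 3)
0: 10  (via 7)
Shortest route: 9 → 3 → 7 → 0 = 10 s.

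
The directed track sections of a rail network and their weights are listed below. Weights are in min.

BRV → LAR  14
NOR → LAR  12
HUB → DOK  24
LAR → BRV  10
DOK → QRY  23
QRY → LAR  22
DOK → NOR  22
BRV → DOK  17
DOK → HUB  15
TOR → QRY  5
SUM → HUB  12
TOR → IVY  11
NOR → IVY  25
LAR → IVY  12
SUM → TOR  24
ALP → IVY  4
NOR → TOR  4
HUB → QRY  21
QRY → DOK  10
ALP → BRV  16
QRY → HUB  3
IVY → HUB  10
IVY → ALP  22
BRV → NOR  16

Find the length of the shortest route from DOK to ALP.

59 min

Compare a few routes:
DOK–NOR–TOR–IVY–ALP: 22+4+11+22 = 59
DOK–NOR–LAR–IVY–ALP: 22+12+12+22 = 68
Cheapest is DOK–NOR–TOR–IVY–ALP at 59 min.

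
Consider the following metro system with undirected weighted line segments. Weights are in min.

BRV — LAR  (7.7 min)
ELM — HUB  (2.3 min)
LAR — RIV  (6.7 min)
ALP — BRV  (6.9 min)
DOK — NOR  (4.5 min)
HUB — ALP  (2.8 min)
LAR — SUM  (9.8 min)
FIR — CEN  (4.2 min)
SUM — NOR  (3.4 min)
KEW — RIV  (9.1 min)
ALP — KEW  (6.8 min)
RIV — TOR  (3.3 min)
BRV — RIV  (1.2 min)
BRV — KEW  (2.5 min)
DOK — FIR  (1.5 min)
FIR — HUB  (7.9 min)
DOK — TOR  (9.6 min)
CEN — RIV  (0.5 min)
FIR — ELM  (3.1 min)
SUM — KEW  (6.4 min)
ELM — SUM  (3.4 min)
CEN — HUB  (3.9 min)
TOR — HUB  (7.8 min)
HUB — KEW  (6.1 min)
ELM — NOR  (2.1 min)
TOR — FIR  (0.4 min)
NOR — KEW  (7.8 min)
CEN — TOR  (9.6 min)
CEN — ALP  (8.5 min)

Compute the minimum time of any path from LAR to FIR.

Running Dijkstra from LAR:
LAR: 0
RIV: 6.7  (via LAR)
CEN: 7.2  (via RIV)
BRV: 7.7  (via LAR)
SUM: 9.8  (via LAR)
TOR: 10  (via RIV)
KEW: 10.2  (via BRV)
FIR: 10.4  (via TOR)
Shortest route: LAR–RIV–TOR–FIR = 10.4 min.

10.4 min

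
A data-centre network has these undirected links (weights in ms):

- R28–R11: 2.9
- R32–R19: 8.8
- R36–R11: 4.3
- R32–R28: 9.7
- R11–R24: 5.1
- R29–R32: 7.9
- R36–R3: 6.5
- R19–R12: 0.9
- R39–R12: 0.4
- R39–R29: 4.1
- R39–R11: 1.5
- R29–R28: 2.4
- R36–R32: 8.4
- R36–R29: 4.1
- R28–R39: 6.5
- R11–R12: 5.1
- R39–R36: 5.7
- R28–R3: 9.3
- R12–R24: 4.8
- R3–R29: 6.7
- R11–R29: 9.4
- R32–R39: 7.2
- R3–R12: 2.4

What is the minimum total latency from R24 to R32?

Shortest distances from R24:
R24: 0
R12: 4.8  (via R24)
R11: 5.1  (via R24)
R39: 5.2  (via R12)
R19: 5.7  (via R12)
R3: 7.2  (via R12)
R28: 8  (via R11)
R29: 9.3  (via R39)
R36: 9.4  (via R11)
R32: 12.4  (via R39)
Shortest route: R24 → R12 → R39 → R32 = 12.4 ms.

12.4 ms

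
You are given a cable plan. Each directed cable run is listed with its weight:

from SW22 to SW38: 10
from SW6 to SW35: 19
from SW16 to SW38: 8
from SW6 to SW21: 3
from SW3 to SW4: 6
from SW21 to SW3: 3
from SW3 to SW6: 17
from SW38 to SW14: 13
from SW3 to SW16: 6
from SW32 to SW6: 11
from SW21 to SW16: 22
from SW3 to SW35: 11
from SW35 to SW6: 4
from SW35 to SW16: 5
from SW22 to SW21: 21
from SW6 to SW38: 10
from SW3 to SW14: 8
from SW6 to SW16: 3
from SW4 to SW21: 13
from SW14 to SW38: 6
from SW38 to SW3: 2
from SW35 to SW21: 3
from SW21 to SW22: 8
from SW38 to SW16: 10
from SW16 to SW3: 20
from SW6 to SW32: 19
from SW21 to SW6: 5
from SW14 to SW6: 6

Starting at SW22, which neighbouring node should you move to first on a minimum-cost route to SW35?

SW38

Candidate routes:
SW22 - SW21 - SW3 - SW35: 21+3+11 = 35
SW22 - SW38 - SW3 - SW35: 10+2+11 = 23
SW22 - SW21 - SW6 - SW35: 21+5+19 = 45
SW22 - SW38 - SW3 - SW14 - SW6 - SW35: 10+2+8+6+19 = 45
Cheapest is SW22 - SW38 - SW3 - SW35 at 23.
So from SW22 the first move is to SW38.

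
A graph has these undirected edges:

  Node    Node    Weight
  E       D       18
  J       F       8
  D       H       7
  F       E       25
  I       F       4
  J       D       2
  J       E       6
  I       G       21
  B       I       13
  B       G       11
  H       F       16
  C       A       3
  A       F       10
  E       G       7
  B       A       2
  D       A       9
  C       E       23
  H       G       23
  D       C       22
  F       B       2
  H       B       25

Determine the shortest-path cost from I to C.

11

Candidate routes:
I → B → A → C: 13+2+3 = 18
I → F → A → C: 4+10+3 = 17
I → F → J → D → A → C: 4+8+2+9+3 = 26
I → F → B → A → C: 4+2+2+3 = 11
The minimum is 11 via I → F → B → A → C.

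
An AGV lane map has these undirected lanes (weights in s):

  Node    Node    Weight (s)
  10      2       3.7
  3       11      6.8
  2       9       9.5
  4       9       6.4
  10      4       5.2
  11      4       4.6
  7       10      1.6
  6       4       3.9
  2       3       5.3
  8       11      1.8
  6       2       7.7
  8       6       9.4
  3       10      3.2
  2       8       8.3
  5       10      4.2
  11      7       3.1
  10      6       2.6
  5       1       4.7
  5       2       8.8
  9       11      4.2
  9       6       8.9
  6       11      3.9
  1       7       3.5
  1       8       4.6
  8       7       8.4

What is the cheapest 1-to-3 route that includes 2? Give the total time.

Best 1 to 2: 1–7–10–2 costing 8.8
Best 2 to 3: 2–3 costing 5.3
Total via 2: 8.8 + 5.3 = 14.1 s.

14.1 s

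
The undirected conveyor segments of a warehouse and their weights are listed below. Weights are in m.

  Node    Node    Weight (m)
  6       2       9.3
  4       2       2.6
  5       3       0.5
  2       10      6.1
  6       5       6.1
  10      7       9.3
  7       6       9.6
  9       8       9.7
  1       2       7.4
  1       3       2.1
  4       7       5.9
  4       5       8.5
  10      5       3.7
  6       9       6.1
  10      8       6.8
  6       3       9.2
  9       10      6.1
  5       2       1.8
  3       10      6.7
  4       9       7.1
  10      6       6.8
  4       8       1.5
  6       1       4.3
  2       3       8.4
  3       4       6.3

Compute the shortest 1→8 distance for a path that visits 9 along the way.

Best 1 to 9: 1 → 6 → 9 costing 10.4
Best 9 to 8: 9 → 4 → 8 costing 8.6
Total via 9: 10.4 + 8.6 = 19 m.

19 m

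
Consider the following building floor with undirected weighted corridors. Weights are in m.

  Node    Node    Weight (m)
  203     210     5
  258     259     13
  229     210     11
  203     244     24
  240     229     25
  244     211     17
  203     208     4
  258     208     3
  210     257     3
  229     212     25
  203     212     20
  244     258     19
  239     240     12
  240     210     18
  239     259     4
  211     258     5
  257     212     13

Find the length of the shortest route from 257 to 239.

32 m

Settle nodes by increasing distance from 257:
257: 0
210: 3  (via 257)
203: 8  (via 210)
208: 12  (via 203)
212: 13  (via 257)
229: 14  (via 210)
258: 15  (via 208)
211: 20  (via 258)
240: 21  (via 210)
259: 28  (via 258)
239: 32  (via 259)
Shortest route: 257 → 210 → 203 → 208 → 258 → 259 → 239 = 32 m.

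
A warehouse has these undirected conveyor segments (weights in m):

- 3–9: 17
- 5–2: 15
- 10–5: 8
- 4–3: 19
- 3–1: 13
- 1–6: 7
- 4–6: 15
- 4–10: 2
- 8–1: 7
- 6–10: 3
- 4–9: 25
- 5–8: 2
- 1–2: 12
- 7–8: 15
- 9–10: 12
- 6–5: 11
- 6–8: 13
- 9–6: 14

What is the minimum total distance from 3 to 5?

22 m

Shortest distances from 3:
3: 0
1: 13  (via 3)
9: 17  (via 3)
4: 19  (via 3)
6: 20  (via 1)
8: 20  (via 1)
10: 21  (via 4)
5: 22  (via 8)
Shortest route: 3 → 1 → 8 → 5 = 22 m.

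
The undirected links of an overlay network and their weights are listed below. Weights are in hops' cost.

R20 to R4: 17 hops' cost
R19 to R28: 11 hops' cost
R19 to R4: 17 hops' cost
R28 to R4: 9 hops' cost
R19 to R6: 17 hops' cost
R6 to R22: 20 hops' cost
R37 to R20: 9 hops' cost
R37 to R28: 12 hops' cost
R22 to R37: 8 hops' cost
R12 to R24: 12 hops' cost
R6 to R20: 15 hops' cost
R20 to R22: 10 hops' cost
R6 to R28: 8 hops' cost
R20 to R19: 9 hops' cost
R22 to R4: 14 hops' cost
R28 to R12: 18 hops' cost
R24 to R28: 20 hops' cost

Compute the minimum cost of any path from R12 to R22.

Running Dijkstra from R12:
R12: 0
R24: 12  (via R12)
R28: 18  (via R12)
R6: 26  (via R28)
R4: 27  (via R28)
R19: 29  (via R28)
R37: 30  (via R28)
R20: 38  (via R19)
R22: 38  (via R37)
Shortest route: R12–R28–R37–R22 = 38 hops' cost.

38 hops' cost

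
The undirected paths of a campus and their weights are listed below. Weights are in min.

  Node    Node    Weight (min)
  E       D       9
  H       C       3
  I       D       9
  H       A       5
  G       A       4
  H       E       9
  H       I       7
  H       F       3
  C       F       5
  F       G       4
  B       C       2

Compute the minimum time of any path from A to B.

Running Dijkstra from A:
A: 0
G: 4  (via A)
H: 5  (via A)
C: 8  (via H)
F: 8  (via G)
B: 10  (via C)
Shortest route: A–H–C–B = 10 min.

10 min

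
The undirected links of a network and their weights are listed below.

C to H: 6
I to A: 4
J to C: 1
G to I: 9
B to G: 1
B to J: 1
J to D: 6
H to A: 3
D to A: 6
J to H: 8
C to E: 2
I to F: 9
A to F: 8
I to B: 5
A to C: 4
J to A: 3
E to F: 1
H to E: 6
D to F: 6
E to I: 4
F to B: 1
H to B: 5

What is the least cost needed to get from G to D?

Running Dijkstra from G:
G: 0
B: 1  (via G)
F: 2  (via B)
J: 2  (via B)
C: 3  (via J)
E: 3  (via F)
A: 5  (via J)
H: 6  (via B)
I: 6  (via B)
D: 8  (via F)
Shortest route: G–B–F–D = 8.

8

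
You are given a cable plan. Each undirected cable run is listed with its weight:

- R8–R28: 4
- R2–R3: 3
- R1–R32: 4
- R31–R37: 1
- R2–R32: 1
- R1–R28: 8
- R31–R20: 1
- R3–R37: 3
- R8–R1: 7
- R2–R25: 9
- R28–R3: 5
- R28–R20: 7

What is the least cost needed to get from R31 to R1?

12

Enumerating some paths:
R31–R37–R3–R2–R32–R1: 1+3+3+1+4 = 12
R31–R20–R28–R1: 1+7+8 = 16
R31–R20–R28–R8–R1: 1+7+4+7 = 19
R31–R37–R3–R28–R1: 1+3+5+8 = 17
Cheapest is R31–R37–R3–R2–R32–R1 at 12.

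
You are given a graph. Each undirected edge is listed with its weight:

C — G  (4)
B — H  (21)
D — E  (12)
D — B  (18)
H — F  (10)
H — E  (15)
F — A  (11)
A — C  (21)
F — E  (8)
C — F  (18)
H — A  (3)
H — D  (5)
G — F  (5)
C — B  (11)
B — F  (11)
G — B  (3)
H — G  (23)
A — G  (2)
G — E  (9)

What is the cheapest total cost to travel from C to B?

7

Compare a few routes:
C - B: 11 = 11
C - G - B: 4+3 = 7
The minimum is 7 via C - G - B.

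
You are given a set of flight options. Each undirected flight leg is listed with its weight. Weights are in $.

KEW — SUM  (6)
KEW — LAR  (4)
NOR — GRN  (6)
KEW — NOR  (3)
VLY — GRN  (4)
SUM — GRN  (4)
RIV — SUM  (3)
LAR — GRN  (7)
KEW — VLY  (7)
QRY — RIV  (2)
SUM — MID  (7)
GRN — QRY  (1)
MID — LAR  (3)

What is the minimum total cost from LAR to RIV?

Shortest distances from LAR:
LAR: 0
MID: 3  (via LAR)
KEW: 4  (via LAR)
GRN: 7  (via LAR)
NOR: 7  (via KEW)
QRY: 8  (via GRN)
RIV: 10  (via QRY)
Shortest route: LAR → GRN → QRY → RIV = $10.

$10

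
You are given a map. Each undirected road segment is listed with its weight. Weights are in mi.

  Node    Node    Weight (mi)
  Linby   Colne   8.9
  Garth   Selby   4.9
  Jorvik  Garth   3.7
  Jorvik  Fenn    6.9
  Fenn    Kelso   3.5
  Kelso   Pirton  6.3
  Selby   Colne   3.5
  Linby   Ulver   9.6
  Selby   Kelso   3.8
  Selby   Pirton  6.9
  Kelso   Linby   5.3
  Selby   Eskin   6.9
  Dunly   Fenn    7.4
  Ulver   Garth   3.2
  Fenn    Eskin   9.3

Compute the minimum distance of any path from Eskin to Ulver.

15 mi

Candidate routes:
Eskin–Selby–Kelso–Linby–Ulver: 6.9+3.8+5.3+9.6 = 25.6
Eskin–Selby–Garth–Ulver: 6.9+4.9+3.2 = 15
Eskin–Fenn–Kelso–Selby–Garth–Ulver: 9.3+3.5+3.8+4.9+3.2 = 24.7
Eskin–Fenn–Jorvik–Garth–Ulver: 9.3+6.9+3.7+3.2 = 23.1
Cheapest is Eskin–Selby–Garth–Ulver at 15 mi.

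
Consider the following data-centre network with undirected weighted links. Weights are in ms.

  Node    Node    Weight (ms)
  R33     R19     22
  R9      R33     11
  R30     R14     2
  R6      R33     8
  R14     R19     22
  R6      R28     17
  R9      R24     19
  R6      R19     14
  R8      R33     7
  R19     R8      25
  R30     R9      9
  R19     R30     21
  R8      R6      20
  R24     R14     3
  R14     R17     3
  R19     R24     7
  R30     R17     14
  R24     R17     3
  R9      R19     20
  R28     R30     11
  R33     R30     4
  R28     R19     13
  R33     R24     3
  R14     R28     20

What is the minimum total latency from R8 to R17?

Compare a few routes:
R8 → R33 → R24 → R17: 7+3+3 = 13
R8 → R33 → R24 → R14 → R17: 7+3+3+3 = 16
R8 → R33 → R30 → R14 → R17: 7+4+2+3 = 16
Cheapest is R8 → R33 → R24 → R17 at 13 ms.

13 ms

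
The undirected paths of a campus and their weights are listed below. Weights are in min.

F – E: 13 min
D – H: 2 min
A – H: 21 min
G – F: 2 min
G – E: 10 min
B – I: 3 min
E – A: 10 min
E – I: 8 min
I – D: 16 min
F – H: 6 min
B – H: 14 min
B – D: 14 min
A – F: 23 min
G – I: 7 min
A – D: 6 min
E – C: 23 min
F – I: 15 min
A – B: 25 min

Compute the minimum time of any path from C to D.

Candidate routes:
C - E - F - H - D: 23+13+6+2 = 44
C - E - G - F - H - D: 23+10+2+6+2 = 43
C - E - I - D: 23+8+16 = 47
C - E - A - D: 23+10+6 = 39
Cheapest is C - E - A - D at 39 min.

39 min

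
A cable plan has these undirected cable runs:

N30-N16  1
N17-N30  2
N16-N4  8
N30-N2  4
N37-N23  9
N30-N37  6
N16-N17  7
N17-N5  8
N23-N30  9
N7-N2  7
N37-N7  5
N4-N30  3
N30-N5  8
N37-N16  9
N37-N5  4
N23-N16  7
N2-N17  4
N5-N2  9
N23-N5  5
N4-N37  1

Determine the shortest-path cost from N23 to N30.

Running Dijkstra from N23:
N23: 0
N5: 5  (via N23)
N16: 7  (via N23)
N30: 8  (via N16)
Shortest route: N23 → N16 → N30 = 8.

8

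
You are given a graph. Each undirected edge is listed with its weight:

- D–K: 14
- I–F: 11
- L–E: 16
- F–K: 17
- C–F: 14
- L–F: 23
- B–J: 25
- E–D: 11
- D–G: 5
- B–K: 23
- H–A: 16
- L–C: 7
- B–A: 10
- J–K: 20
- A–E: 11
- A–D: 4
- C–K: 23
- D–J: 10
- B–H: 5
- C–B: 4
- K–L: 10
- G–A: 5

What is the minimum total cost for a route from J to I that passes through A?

Shortest J→A: J–D–A = 14
Shortest A→I: A–B–C–F–I = 39
Total via A: 14 + 39 = 53.

53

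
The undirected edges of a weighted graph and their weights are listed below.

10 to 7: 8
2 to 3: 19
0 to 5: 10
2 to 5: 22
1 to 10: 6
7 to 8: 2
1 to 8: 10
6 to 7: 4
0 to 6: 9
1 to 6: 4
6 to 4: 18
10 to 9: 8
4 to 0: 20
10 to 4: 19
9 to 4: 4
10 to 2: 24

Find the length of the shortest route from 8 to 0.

15

Running Dijkstra from 8:
8: 0
7: 2  (via 8)
6: 6  (via 7)
1: 10  (via 8)
10: 10  (via 7)
0: 15  (via 6)
Shortest route: 8 → 7 → 6 → 0 = 15.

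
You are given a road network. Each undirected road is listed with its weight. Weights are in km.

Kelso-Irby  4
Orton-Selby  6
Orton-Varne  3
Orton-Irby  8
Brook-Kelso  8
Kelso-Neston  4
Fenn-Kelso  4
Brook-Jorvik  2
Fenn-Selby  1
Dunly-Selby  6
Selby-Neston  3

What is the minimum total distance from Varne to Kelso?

14 km

Enumerating some paths:
Varne–Orton–Irby–Kelso: 3+8+4 = 15
Varne–Orton–Selby–Neston–Kelso: 3+6+3+4 = 16
Varne–Orton–Selby–Fenn–Kelso: 3+6+1+4 = 14
The minimum is 14 km via Varne–Orton–Selby–Fenn–Kelso.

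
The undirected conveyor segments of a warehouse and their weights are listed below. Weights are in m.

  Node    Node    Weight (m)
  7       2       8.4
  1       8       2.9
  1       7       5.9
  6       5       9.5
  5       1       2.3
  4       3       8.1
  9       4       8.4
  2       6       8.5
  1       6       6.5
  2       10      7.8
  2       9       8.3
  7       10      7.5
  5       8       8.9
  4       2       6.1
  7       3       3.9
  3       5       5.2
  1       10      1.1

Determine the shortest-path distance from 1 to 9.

Settle nodes by increasing distance from 1:
1: 0
10: 1.1  (via 1)
5: 2.3  (via 1)
8: 2.9  (via 1)
7: 5.9  (via 1)
6: 6.5  (via 1)
3: 7.5  (via 5)
2: 8.9  (via 10)
4: 15  (via 2)
9: 17.2  (via 2)
Shortest route: 1 → 10 → 2 → 9 = 17.2 m.

17.2 m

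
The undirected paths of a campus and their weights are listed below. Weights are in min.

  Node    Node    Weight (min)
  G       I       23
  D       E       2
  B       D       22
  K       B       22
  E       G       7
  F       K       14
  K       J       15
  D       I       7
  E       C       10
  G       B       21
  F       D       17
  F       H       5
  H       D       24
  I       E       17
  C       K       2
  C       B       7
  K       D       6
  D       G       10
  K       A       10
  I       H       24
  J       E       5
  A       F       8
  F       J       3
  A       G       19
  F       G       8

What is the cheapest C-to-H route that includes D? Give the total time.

Best C to D: C → K → D costing 8
Best D to H: D → E → J → F → H costing 15
Total via D: 8 + 15 = 23 min.

23 min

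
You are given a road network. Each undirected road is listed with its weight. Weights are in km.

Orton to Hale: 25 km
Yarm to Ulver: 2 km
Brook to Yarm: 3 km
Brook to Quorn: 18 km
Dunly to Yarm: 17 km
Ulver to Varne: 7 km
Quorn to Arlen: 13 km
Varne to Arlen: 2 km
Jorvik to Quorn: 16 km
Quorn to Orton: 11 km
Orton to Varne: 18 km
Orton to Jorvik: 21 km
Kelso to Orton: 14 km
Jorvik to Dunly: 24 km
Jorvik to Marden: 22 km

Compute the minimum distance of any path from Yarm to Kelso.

Candidate routes:
Yarm - Brook - Quorn - Orton - Kelso: 3+18+11+14 = 46
Yarm - Ulver - Varne - Orton - Kelso: 2+7+18+14 = 41
Cheapest is Yarm - Ulver - Varne - Orton - Kelso at 41 km.

41 km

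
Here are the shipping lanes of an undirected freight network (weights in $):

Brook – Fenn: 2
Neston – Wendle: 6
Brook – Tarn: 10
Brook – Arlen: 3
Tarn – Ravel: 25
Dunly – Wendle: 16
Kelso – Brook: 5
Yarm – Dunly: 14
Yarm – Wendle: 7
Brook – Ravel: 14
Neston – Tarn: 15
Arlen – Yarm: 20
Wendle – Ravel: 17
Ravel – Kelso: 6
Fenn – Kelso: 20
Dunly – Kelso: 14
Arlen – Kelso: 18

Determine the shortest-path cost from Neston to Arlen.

Running Dijkstra from Neston:
Neston: 0
Wendle: 6  (via Neston)
Yarm: 13  (via Wendle)
Tarn: 15  (via Neston)
Dunly: 22  (via Wendle)
Ravel: 23  (via Wendle)
Brook: 25  (via Tarn)
Fenn: 27  (via Brook)
Arlen: 28  (via Brook)
Shortest route: Neston–Tarn–Brook–Arlen = $28.

$28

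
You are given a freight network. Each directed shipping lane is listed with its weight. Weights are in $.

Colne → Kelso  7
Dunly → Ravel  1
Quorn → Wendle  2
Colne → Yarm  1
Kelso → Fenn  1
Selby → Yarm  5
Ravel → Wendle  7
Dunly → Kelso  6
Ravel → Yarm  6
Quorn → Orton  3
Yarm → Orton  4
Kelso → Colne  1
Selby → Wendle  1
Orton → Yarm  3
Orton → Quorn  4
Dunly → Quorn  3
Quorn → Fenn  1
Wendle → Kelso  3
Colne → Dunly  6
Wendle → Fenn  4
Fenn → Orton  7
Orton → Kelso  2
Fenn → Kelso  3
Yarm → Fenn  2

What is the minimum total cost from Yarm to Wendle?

Running Dijkstra from Yarm:
Yarm: 0
Fenn: 2  (via Yarm)
Orton: 4  (via Yarm)
Kelso: 5  (via Fenn)
Colne: 6  (via Kelso)
Quorn: 8  (via Orton)
Wendle: 10  (via Quorn)
Shortest route: Yarm → Orton → Quorn → Wendle = $10.

$10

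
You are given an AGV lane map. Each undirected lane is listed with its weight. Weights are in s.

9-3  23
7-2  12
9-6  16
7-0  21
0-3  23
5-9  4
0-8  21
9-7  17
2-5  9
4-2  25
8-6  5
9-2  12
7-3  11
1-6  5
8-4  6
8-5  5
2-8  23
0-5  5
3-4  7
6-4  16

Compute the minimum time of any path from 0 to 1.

Candidate routes:
0–5–9–6–1: 5+4+16+5 = 30
0–5–8–6–1: 5+5+5+5 = 20
The minimum is 20 s via 0–5–8–6–1.

20 s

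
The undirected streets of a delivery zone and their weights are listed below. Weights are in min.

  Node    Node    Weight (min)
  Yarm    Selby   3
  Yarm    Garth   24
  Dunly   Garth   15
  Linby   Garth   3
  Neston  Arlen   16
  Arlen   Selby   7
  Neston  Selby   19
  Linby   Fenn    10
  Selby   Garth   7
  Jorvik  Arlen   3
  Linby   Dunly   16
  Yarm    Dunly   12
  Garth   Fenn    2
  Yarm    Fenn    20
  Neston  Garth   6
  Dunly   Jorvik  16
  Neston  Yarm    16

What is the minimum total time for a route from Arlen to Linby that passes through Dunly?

Shortest Arlen→Dunly: Arlen → Jorvik → Dunly = 19
Best Dunly to Linby: Dunly → Linby costing 16
Total via Dunly: 19 + 16 = 35 min.

35 min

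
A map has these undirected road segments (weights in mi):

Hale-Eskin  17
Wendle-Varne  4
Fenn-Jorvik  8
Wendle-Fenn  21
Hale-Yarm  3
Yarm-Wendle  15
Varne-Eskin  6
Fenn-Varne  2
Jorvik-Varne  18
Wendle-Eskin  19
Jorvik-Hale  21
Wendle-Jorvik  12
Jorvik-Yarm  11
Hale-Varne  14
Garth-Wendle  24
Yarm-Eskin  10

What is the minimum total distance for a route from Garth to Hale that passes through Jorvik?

Best Garth to Jorvik: Garth–Wendle–Jorvik costing 36
Shortest Jorvik→Hale: Jorvik–Yarm–Hale = 14
Total via Jorvik: 36 + 14 = 50 mi.

50 mi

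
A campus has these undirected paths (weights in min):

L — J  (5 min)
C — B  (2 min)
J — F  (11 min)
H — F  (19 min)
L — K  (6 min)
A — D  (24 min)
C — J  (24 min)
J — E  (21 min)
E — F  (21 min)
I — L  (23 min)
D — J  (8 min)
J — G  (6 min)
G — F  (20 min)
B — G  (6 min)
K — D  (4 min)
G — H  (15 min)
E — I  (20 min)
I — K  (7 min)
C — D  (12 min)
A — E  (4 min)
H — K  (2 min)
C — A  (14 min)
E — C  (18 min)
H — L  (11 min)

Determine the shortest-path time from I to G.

Settle nodes by increasing distance from I:
I: 0
K: 7  (via I)
H: 9  (via K)
D: 11  (via K)
L: 13  (via K)
J: 18  (via L)
E: 20  (via I)
C: 23  (via D)
A: 24  (via E)
G: 24  (via H)
Shortest route: I–K–H–G = 24 min.

24 min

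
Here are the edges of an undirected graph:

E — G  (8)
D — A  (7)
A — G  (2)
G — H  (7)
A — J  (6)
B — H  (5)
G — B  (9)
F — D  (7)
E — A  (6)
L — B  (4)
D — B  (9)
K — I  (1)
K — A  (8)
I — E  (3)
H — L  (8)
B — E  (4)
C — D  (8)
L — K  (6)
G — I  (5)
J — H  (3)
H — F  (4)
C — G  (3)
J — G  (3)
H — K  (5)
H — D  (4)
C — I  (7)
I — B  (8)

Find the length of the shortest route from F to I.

10

Candidate routes:
F - H - J - G - I: 4+3+3+5 = 15
F - H - K - I: 4+5+1 = 10
Cheapest is F - H - K - I at 10.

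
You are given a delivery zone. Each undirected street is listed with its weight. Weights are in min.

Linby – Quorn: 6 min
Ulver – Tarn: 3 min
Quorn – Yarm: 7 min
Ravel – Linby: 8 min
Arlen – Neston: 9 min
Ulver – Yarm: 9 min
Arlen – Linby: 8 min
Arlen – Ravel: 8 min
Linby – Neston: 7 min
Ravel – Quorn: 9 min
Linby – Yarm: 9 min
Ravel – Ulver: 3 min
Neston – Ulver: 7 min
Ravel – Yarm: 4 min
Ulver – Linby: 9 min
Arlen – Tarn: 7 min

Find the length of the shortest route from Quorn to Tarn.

Shortest distances from Quorn:
Quorn: 0
Linby: 6  (via Quorn)
Yarm: 7  (via Quorn)
Ravel: 9  (via Quorn)
Ulver: 12  (via Ravel)
Neston: 13  (via Linby)
Arlen: 14  (via Linby)
Tarn: 15  (via Ulver)
Shortest route: Quorn–Ravel–Ulver–Tarn = 15 min.

15 min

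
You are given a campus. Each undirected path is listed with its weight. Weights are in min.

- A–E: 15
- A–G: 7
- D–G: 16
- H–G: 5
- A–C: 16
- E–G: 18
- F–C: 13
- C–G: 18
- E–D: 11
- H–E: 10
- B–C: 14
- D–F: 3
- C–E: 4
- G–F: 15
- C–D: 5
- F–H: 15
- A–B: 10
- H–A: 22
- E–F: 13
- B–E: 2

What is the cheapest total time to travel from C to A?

Candidate routes:
C - A: 16 = 16
C - E - A: 4+15 = 19
C - B - A: 14+10 = 24
The minimum is 16 min via C - A.

16 min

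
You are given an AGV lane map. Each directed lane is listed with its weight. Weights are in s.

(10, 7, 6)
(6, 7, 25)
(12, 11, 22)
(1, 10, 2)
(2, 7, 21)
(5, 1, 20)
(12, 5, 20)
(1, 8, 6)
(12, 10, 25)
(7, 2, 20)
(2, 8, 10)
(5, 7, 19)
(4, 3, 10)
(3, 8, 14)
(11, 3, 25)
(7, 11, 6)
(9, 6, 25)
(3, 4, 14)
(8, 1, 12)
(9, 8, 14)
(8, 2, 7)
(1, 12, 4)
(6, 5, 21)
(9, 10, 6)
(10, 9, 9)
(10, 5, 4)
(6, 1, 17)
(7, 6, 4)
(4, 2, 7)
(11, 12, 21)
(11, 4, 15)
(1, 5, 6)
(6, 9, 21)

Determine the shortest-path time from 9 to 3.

Compare a few routes:
9 - 10 - 5 - 7 - 11 - 3: 6+4+19+6+25 = 60
9 - 8 - 1 - 10 - 7 - 11 - 3: 14+12+2+6+6+25 = 65
9 - 10 - 5 - 7 - 11 - 4 - 3: 6+4+19+6+15+10 = 60
9 - 10 - 7 - 11 - 3: 6+6+6+25 = 43
The minimum is 43 s via 9 - 10 - 7 - 11 - 3.

43 s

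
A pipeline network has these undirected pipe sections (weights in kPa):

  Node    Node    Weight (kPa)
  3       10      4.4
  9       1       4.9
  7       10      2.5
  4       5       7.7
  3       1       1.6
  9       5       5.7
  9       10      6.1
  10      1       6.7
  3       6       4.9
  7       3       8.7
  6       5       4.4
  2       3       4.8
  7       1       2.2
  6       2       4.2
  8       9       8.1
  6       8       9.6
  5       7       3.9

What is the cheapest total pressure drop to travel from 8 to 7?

15.2 kPa

Enumerating some paths:
8 - 9 - 1 - 7: 8.1+4.9+2.2 = 15.2
8 - 9 - 10 - 7: 8.1+6.1+2.5 = 16.7
Cheapest is 8 - 9 - 1 - 7 at 15.2 kPa.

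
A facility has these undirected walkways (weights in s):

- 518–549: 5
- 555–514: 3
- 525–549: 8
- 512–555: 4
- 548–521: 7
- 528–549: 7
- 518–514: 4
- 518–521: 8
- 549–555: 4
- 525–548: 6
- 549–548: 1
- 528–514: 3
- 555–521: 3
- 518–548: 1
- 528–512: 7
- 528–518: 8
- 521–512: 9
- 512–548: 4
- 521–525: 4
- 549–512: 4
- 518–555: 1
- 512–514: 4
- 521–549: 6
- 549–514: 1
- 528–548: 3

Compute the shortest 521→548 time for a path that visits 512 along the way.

11 s

Best 521 to 512: 521–555–512 costing 7
Best 512 to 548: 512–548 costing 4
Total via 512: 7 + 4 = 11 s.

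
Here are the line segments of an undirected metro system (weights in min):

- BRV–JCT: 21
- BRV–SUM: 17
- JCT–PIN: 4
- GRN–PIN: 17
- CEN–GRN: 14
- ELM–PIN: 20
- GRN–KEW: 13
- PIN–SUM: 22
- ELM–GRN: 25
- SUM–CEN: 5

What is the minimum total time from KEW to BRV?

Settle nodes by increasing distance from KEW:
KEW: 0
GRN: 13  (via KEW)
CEN: 27  (via GRN)
PIN: 30  (via GRN)
SUM: 32  (via CEN)
JCT: 34  (via PIN)
ELM: 38  (via GRN)
BRV: 49  (via SUM)
Shortest route: KEW–GRN–CEN–SUM–BRV = 49 min.

49 min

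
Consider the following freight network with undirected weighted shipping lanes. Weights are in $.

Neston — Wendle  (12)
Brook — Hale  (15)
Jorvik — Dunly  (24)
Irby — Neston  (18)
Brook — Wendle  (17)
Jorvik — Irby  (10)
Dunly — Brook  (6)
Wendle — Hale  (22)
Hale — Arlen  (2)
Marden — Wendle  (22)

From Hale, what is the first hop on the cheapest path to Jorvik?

Brook

Enumerating some paths:
Hale → Brook → Dunly → Jorvik: 15+6+24 = 45
Hale → Wendle → Neston → Irby → Jorvik: 22+12+18+10 = 62
Hale → Wendle → Brook → Dunly → Jorvik: 22+17+6+24 = 69
The minimum is $45 via Hale → Brook → Dunly → Jorvik.
So from Hale the first move is to Brook.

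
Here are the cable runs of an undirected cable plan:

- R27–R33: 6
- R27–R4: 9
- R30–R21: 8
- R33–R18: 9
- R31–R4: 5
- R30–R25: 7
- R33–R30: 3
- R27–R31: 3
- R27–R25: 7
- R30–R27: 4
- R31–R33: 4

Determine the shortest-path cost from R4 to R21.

20

Candidate routes:
R4 → R31 → R27 → R30 → R21: 5+3+4+8 = 20
R4 → R27 → R33 → R30 → R21: 9+6+3+8 = 26
R4 → R31 → R27 → R33 → R30 → R21: 5+3+6+3+8 = 25
R4 → R27 → R30 → R21: 9+4+8 = 21
Cheapest is R4 → R31 → R27 → R30 → R21 at 20.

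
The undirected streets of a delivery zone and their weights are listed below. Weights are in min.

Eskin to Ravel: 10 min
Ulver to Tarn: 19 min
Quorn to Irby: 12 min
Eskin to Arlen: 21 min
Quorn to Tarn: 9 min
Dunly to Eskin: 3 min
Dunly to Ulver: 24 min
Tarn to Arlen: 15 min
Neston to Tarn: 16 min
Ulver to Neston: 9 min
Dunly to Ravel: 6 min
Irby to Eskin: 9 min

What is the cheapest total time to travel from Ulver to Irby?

36 min

Compare a few routes:
Ulver - Neston - Tarn - Quorn - Irby: 9+16+9+12 = 46
Ulver - Tarn - Quorn - Irby: 19+9+12 = 40
Ulver - Dunly - Eskin - Irby: 24+3+9 = 36
The minimum is 36 min via Ulver - Dunly - Eskin - Irby.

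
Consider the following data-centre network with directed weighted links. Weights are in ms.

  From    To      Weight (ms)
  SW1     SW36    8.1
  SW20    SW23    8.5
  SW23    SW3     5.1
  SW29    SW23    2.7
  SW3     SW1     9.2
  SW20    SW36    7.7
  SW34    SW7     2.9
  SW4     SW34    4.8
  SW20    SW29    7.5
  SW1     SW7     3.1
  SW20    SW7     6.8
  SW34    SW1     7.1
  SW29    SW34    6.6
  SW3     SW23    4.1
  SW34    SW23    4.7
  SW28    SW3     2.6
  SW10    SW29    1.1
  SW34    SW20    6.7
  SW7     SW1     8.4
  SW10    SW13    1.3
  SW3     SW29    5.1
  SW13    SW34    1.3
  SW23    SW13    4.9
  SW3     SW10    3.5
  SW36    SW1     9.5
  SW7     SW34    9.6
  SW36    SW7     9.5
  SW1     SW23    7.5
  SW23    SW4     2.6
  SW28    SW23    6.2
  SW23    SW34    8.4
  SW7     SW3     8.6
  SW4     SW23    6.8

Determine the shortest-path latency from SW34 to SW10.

13.3 ms

Settle nodes by increasing distance from SW34:
SW34: 0
SW7: 2.9  (via SW34)
SW23: 4.7  (via SW34)
SW20: 6.7  (via SW34)
SW1: 7.1  (via SW34)
SW4: 7.3  (via SW23)
SW13: 9.6  (via SW23)
SW3: 9.8  (via SW23)
SW10: 13.3  (via SW3)
Shortest route: SW34–SW23–SW3–SW10 = 13.3 ms.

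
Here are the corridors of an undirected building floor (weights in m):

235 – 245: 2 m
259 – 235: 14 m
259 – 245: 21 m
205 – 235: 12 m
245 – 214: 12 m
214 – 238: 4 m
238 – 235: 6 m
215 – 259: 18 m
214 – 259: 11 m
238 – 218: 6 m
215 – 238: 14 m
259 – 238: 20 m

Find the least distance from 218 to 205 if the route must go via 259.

47 m

Best 218 to 259: 218–238–214–259 costing 21
Shortest 259→205: 259–235–205 = 26
Total via 259: 21 + 26 = 47 m.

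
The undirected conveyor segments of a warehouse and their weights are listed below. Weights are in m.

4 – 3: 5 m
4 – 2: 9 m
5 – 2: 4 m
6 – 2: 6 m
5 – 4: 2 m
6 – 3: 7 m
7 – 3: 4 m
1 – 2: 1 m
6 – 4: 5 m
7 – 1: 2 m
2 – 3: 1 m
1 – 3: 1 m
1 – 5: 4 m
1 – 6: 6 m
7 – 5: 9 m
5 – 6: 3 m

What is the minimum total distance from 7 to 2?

Compare a few routes:
7 → 3 → 1 → 2: 4+1+1 = 6
7 → 1 → 3 → 2: 2+1+1 = 4
7 → 3 → 2: 4+1 = 5
7 → 1 → 2: 2+1 = 3
Cheapest is 7 → 1 → 2 at 3 m.

3 m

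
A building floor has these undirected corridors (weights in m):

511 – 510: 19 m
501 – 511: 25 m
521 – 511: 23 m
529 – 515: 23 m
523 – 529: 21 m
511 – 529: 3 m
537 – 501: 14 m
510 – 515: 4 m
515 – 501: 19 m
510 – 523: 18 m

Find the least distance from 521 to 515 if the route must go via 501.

Shortest 521→501: 521 → 511 → 501 = 48
Shortest 501→515: 501 → 515 = 19
Total via 501: 48 + 19 = 67 m.

67 m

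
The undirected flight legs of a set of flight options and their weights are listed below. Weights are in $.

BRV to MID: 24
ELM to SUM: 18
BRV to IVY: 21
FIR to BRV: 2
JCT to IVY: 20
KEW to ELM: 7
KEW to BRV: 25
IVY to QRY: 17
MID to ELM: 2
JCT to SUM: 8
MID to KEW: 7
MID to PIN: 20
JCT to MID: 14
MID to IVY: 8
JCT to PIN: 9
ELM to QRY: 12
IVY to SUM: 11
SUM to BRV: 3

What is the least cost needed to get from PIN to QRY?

$34

Enumerating some paths:
PIN - JCT - MID - ELM - QRY: 9+14+2+12 = 37
PIN - MID - ELM - QRY: 20+2+12 = 34
The minimum is $34 via PIN - MID - ELM - QRY.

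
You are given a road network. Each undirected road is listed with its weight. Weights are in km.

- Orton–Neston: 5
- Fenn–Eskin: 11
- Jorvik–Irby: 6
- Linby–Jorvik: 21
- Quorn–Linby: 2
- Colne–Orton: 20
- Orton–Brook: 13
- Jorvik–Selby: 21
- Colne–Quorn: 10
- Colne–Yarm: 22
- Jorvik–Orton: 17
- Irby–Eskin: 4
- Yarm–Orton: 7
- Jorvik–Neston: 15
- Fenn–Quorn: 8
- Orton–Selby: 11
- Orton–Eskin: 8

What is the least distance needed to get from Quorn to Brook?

Settle nodes by increasing distance from Quorn:
Quorn: 0
Linby: 2  (via Quorn)
Fenn: 8  (via Quorn)
Colne: 10  (via Quorn)
Eskin: 19  (via Fenn)
Jorvik: 23  (via Linby)
Irby: 23  (via Eskin)
Orton: 27  (via Eskin)
Yarm: 32  (via Colne)
Neston: 32  (via Orton)
Selby: 38  (via Orton)
Brook: 40  (via Orton)
Shortest route: Quorn → Fenn → Eskin → Orton → Brook = 40 km.

40 km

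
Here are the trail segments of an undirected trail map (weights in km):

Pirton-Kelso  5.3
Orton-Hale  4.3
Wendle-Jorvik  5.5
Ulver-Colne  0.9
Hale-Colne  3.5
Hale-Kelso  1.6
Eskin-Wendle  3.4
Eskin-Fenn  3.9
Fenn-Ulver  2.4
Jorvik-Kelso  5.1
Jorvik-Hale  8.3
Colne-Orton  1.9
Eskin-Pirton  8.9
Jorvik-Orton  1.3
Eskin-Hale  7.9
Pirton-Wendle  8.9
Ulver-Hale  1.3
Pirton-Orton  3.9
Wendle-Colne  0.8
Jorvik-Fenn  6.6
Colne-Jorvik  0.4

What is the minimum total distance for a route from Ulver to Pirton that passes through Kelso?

Shortest Ulver→Kelso: Ulver → Hale → Kelso = 2.9
Shortest Kelso→Pirton: Kelso → Pirton = 5.3
Total via Kelso: 2.9 + 5.3 = 8.2 km.

8.2 km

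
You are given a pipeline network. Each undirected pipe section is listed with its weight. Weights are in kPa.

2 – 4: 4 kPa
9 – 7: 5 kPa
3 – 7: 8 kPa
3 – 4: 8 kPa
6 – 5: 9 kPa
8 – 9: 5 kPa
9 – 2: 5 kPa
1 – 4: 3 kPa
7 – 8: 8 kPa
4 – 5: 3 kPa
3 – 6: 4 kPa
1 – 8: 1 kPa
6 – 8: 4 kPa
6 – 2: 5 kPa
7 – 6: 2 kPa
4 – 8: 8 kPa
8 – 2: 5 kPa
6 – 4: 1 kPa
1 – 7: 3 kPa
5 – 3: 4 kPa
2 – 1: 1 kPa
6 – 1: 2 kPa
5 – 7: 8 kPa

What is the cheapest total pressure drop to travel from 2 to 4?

Shortest distances from 2:
2: 0
1: 1  (via 2)
8: 2  (via 1)
6: 3  (via 1)
4: 4  (via 2)
Shortest route: 2 → 4 = 4 kPa.

4 kPa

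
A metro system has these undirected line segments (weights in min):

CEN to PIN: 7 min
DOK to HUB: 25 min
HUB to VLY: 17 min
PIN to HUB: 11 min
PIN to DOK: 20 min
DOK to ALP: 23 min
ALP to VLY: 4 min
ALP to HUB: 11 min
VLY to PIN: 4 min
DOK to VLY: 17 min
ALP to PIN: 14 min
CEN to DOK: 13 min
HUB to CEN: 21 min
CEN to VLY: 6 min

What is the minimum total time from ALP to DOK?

Compare a few routes:
ALP → VLY → DOK: 4+17 = 21
ALP → VLY → PIN → CEN → DOK: 4+4+7+13 = 28
ALP → DOK: 23 = 23
ALP → VLY → CEN → DOK: 4+6+13 = 23
Cheapest is ALP → VLY → DOK at 21 min.

21 min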